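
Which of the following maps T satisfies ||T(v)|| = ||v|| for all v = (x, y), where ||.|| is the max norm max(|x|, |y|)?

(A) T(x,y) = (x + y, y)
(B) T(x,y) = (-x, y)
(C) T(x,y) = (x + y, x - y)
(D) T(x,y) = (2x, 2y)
B

A transformation preserves a norm if ||T(v)|| = ||v|| for every v; a single vector where the norm changes rules an option out.

(A) T(x,y) = (x + y, y): v = (1, 1) has norm max(|1|, |1|) = 1, but T(v) = (2, 1) has norm 2 -- not preserved.
(B) T(x,y) = (-x, y): preserves the norm -- it only permutes the coordinates and/or flips signs, which leaves max(|x|, |y|) unchanged.
(C) T(x,y) = (x + y, x - y): v = (1, 1) has norm max(|1|, |1|) = 1, but T(v) = (2, 0) has norm 2 -- not preserved.
(D) T(x,y) = (2x, 2y): v = (1, 0) has norm max(|1|, |0|) = 1, but T(v) = (2, 0) has norm 2 -- not preserved.

Therefore the answer is (B).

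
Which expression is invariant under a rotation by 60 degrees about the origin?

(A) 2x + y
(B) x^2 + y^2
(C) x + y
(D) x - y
B

A rotation by 60 degrees sends (x, y) to (x/2 - sqrt(3)y/2, sqrt(3)x/2 + y/2).
Substitute the transformed coordinates into each option and compare with the original:
(A) 2x + y  ->  2(x/2 - sqrt(3)y/2) + (sqrt(3)x/2 + y/2) = sqrt(3)x/2 + x - sqrt(3)y + y/2   [differs from 2x + y: not invariant]
(B) x^2 + y^2  ->  (x/2 - sqrt(3)y/2)^2 + (sqrt(3)x/2 + y/2)^2 = x^2 + y^2   [equals x^2 + y^2: invariant]
(C) x + y  ->  (x/2 - sqrt(3)y/2) + (sqrt(3)x/2 + y/2) = x/2 + sqrt(3)x/2 - sqrt(3)y/2 + y/2   [differs from x + y: not invariant]
(D) x - y  ->  (x/2 - sqrt(3)y/2) - (sqrt(3)x/2 + y/2) = -sqrt(3)x/2 + x/2 - sqrt(3)y/2 - y/2   [differs from x - y: not invariant]

Only option (B), x^2 + y^2, is unchanged by the transformation.
Geometrically, x^2 + y^2 is the squared distance from the origin, which every rotation about the origin preserves.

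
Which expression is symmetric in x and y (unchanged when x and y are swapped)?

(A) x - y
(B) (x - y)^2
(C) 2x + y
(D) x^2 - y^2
B

A symmetric expression is unchanged when the variables are permuted; here the transformation to test is the swap (x, y) -> (y, x).
Substitute the transformed coordinates into each option and compare with the original:
(A) x - y  ->  (y) - (x) = -x + y   [differs from x - y: not invariant]
(B) (x - y)^2  ->  ((y) - (x))^2 = x^2 - 2xy + y^2   [equals (x - y)^2: invariant]
(C) 2x + y  ->  2(y) + (x) = x + 2y   [differs from 2x + y: not invariant]
(D) x^2 - y^2  ->  (y)^2 - (x)^2 = -x^2 + y^2   [differs from x^2 - y^2: not invariant]

Only option (B), (x - y)^2, is unchanged by the transformation.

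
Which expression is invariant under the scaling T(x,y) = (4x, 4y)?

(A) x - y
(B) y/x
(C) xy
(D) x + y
B

Under the uniform scaling T(x,y) = (4x, 4y):
Substitute the transformed coordinates into each option and compare with the original:
(A) x - y  ->  (4x) - (4y) = 4x - 4y   [differs from x - y: not invariant]
(B) y/x  ->  (4y)/(4x) = y/x   [equals y/x: invariant]
(C) xy  ->  (4x)(4y) = 16xy   [differs from xy: not invariant]
(D) x + y  ->  (4x) + (4y) = 4x + 4y   [differs from x + y: not invariant]

Only option (B), y/x, is unchanged by the transformation.
The common factor 4 cancels in a ratio of coordinates, while sums, products and sums of squares pick up factors of 4 or 16.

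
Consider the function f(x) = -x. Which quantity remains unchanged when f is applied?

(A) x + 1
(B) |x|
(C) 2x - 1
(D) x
B

For f(x) = -x:
Applying f replaces x by -x. Since |-x| = |x|, the absolute value is unchanged by f, whereas x -> -x, 2x - 1 -> -2x - 1 and x + 1 -> -x + 1 all change.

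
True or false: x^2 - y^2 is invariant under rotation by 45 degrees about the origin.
False

Applying rotation by 45 degrees: x' = x*cos(45 degrees) - y*sin(45 degrees) = sqrt(2)x/2 - sqrt(2)y/2, y' = x*sin(45 degrees) + y*cos(45 degrees) = sqrt(2)x/2 + sqrt(2)y/2

Substituting into x^2 - y^2:
(sqrt(2)x/2 - sqrt(2)y/2)^2 - (sqrt(2)x/2 + sqrt(2)y/2)^2
= -2xy

This differs from the original expression x^2 - y^2, so it is NOT invariant.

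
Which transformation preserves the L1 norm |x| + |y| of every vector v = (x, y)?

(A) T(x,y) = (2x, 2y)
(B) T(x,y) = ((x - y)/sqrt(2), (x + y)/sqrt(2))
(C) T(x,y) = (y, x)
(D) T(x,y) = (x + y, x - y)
C

A transformation preserves a norm if ||T(v)|| = ||v|| for every v; a single vector where the norm changes rules an option out.

(A) T(x,y) = (2x, 2y): v = (1, 0) has norm |1| + |0| = 1, but T(v) = (2, 0) has norm 2 -- not preserved.
(B) T(x,y) = ((x - y)/sqrt(2), (x + y)/sqrt(2)): v = (1, 0) has norm |1| + |0| = 1, but T(v) = (sqrt(2)/2, sqrt(2)/2) has norm sqrt(2) -- not preserved.
(C) T(x,y) = (y, x): preserves the norm -- it only permutes the coordinates and/or flips signs, which leaves |x| + |y| unchanged.
(D) T(x,y) = (x + y, x - y): v = (1, 0) has norm |1| + |0| = 1, but T(v) = (1, 1) has norm 2 -- not preserved.

Therefore the answer is (C).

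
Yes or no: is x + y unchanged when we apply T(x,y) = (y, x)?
Yes

Substitute T(x,y) = (y, x) into the expression and compare with the original.

Original: x + y
After applying T: (y) + (x) = x + y

This is identical to the original x + y, so the expression is invariant.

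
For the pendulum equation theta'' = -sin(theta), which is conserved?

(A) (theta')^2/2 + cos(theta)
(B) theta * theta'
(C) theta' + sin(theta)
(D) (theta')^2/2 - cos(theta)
D

A first integral I satisfies dI/dt = 0 along every solution. Differentiate each option and use the equation of motion:
(A) d/dt[(theta')^2/2 + cos(theta)] = theta' theta'' - sin(theta) theta' = -2 theta' sin(theta), not identically 0
(B) d/dt[theta * theta'] = (theta')^2 + theta theta'' = (theta')^2 - theta sin(theta), not identically 0
(C) d/dt[theta' + sin(theta)] = theta'' + cos(theta) theta' = -sin(theta) + theta' cos(theta), not identically 0
(D) d/dt[(theta')^2/2 - cos(theta)] = theta' theta'' + sin(theta) theta' = theta'(-sin(theta)) + theta' sin(theta) = 0

Only (D) has zero time-derivative. This is the total energy: kinetic (theta')^2/2 plus potential -cos(theta).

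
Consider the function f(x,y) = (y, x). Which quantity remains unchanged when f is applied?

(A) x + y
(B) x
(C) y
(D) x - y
A

For f(x,y) = (y, x):
After applying f: x' = y, y' = x. So x' + y' = y + x = x + y.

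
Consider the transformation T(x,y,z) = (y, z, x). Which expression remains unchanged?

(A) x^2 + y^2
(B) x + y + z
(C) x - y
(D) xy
B

Apply T(x,y,z) = (y, z, x) to each option, i.e. replace (x, y, z) by the transformed coordinates.
Substitute the transformed coordinates into each option and compare with the original:
(A) x^2 + y^2  ->  (y)^2 + (z)^2 = y^2 + z^2   [differs from x^2 + y^2: not invariant]
(B) x + y + z  ->  (y) + (z) + (x) = x + y + z   [equals x + y + z: invariant]
(C) x - y  ->  (y) - (z) = y - z   [differs from x - y: not invariant]
(D) xy  ->  (y)(z) = yz   [differs from xy: not invariant]

Only option (B), x + y + z, is unchanged by the transformation.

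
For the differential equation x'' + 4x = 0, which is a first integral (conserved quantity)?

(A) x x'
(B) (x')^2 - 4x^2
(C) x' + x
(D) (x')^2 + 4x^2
D

A first integral I satisfies dI/dt = 0 along every solution. Differentiate each option and use the equation of motion:
(A) d/dt[x x'] = (x')^2 + x x'' = (x')^2 - 4x^2, not identically 0
(B) d/dt[(x')^2 - 4x^2] = 2x'x'' - 8x x' = -16x x', not identically 0
(C) d/dt[x' + x] = x'' + x' = -4x + x', not identically 0
(D) d/dt[(x')^2 + 4x^2] = 2x'x'' + 8x x' = 2x'(-4x) + 8x x' = 0

Only (D) has zero time-derivative. So the energy-like quantity (x')^2 + 4x^2 is the first integral.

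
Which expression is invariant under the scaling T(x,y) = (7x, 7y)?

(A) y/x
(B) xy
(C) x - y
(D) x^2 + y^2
A

Under the uniform scaling T(x,y) = (7x, 7y):
Substitute the transformed coordinates into each option and compare with the original:
(A) y/x  ->  (7y)/(7x) = y/x   [equals y/x: invariant]
(B) xy  ->  (7x)(7y) = 49xy   [differs from xy: not invariant]
(C) x - y  ->  (7x) - (7y) = 7x - 7y   [differs from x - y: not invariant]
(D) x^2 + y^2  ->  (7x)^2 + (7y)^2 = 49x^2 + 49y^2   [differs from x^2 + y^2: not invariant]

Only option (A), y/x, is unchanged by the transformation.
The common factor 7 cancels in a ratio of coordinates, while sums, products and sums of squares pick up factors of 7 or 49.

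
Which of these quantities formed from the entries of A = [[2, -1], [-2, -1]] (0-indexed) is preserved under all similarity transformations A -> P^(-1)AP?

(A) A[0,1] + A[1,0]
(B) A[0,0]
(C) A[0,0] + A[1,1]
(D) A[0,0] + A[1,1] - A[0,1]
C

A[0,0] + A[1,1] is the trace of A. By the cyclic property of the trace, tr(P^(-1)AP) = tr(APP^(-1)) = tr(A), so it is the same for every matrix similar to A.

The other combinations are not similarity invariants. For example, take P = [[2, 1], [1, 1]] (det P = 1), so P^(-1) = [[1, -1], [-1, 2]] and
B = P^(-1)AP = [[8, 4], [-13, -7]].
Evaluating each option on A and on B:
(A) A[0,1] + A[1,0]: -3 for A, -9 for B -> changes
(B) A[0,0]: 2 for A, 8 for B -> changes
(C) A[0,0] + A[1,1]: 1 for A, 1 for B -> unchanged
(D) A[0,0] + A[1,1] - A[0,1]: 2 for A, -3 for B -> changes

Only (C) A[0,0] + A[1,1] = 1 survives (and it does so for every P, not just this one), so it is the invariant.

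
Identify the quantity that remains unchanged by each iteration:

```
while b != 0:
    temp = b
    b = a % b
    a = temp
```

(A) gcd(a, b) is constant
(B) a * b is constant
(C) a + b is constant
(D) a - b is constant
A

A loop invariant must hold before the first iteration and be re-established by every execution of the body.

(A) gcd(a, b) is constant: One iteration replaces (a, b) by (b, a mod b). Since a mod b = a - q*b for an integer q, any common divisor of a and b divides b and a mod b, and conversely; hence gcd(b, a mod b) = gcd(a, b). For instance (36, 8) -> (8, 4) keeps gcd = 4. At exit b = 0 and a = gcd of the original inputs.

The other options fail:
(B) a * b is constant: e.g. (a, b) = (36, 8) -> (8, 4): the product goes from 288 to 32.
(C) a + b is constant: e.g. (a, b) = (36, 8) -> (8, 4): the sum goes from 44 to 12.
(D) a - b is constant: e.g. (a, b) = (36, 8) -> (8, 4): the difference goes from 28 to 4.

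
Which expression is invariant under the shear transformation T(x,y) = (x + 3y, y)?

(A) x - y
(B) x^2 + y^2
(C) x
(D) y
D

Under the shear T(x,y) = (x + 3y, y):
Substitute the transformed coordinates into each option and compare with the original:
(A) x - y  ->  (x + 3y) - (y) = x + 2y   [differs from x - y: not invariant]
(B) x^2 + y^2  ->  (x + 3y)^2 + (y)^2 = x^2 + 6xy + 10y^2   [differs from x^2 + y^2: not invariant]
(C) x  ->  (x + 3y) = x + 3y   [differs from x: not invariant]
(D) y  ->  (y) = y   [equals y: invariant]

Only option (D), y, is unchanged by the transformation.
A horizontal shear moves points parallel to the x-axis, so the y-coordinate (and any function of y alone) is unchanged.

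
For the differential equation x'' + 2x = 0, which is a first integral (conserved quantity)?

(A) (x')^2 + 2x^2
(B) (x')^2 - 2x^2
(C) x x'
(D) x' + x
A

A first integral I satisfies dI/dt = 0 along every solution. Differentiate each option and use the equation of motion:
(A) d/dt[(x')^2 + 2x^2] = 2x'x'' + 4x x' = 2x'(-2x) + 4x x' = 0
(B) d/dt[(x')^2 - 2x^2] = 2x'x'' - 4x x' = -8x x', not identically 0
(C) d/dt[x x'] = (x')^2 + x x'' = (x')^2 - 2x^2, not identically 0
(D) d/dt[x' + x] = x'' + x' = -2x + x', not identically 0

Only (A) has zero time-derivative. So the energy-like quantity (x')^2 + 2x^2 is the first integral.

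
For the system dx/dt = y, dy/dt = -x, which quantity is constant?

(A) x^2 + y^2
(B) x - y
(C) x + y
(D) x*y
A

A first integral I satisfies dI/dt = 0 along every solution. Differentiate each option and use the equation of motion:
(A) d/dt[x^2 + y^2] = 2x*dx/dt + 2y*dy/dt = 2x*y + 2y*(-x) = 0
(B) d/dt[x - y] = y - (-x) = x + y, not identically 0
(C) d/dt[x + y] = y + (-x) = y - x, not identically 0
(D) d/dt[x*y] = (dx/dt)y + x(dy/dt) = y^2 - x^2, not identically 0

Only (A) has zero time-derivative. So x^2 + y^2 (the squared radius; trajectories are circles) is the conserved quantity.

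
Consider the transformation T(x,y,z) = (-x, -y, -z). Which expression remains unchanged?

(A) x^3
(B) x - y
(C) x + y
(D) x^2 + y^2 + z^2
D

Apply T(x,y,z) = (-x, -y, -z) to each option, i.e. replace (x, y, z) by the transformed coordinates.
Substitute the transformed coordinates into each option and compare with the original:
(A) x^3  ->  (-x)^3 = -x^3   [differs from x^3: not invariant]
(B) x - y  ->  (-x) - (-y) = -x + y   [differs from x - y: not invariant]
(C) x + y  ->  (-x) + (-y) = -x - y   [differs from x + y: not invariant]
(D) x^2 + y^2 + z^2  ->  (-x)^2 + (-y)^2 + (-z)^2 = x^2 + y^2 + z^2   [equals x^2 + y^2 + z^2: invariant]

Only option (D), x^2 + y^2 + z^2, is unchanged by the transformation.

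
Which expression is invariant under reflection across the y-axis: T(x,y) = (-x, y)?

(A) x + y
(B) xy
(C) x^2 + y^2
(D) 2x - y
C

The map is reflection across the y-axis: T(x,y) = (-x, y).
Substitute the transformed coordinates into each option and compare with the original:
(A) x + y  ->  (-x) + (y) = -x + y   [differs from x + y: not invariant]
(B) xy  ->  (-x)(y) = -xy   [differs from xy: not invariant]
(C) x^2 + y^2  ->  (-x)^2 + (y)^2 = x^2 + y^2   [equals x^2 + y^2: invariant]
(D) 2x - y  ->  2(-x) - (y) = -2x - y   [differs from 2x - y: not invariant]

Only option (C), x^2 + y^2, is unchanged by the transformation.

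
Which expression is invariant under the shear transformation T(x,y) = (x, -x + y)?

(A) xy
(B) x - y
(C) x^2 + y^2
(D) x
D

Under the shear T(x,y) = (x, -x + y):
Substitute the transformed coordinates into each option and compare with the original:
(A) xy  ->  (x)(-x + y) = -x^2 + xy   [differs from xy: not invariant]
(B) x - y  ->  (x) - (-x + y) = 2x - y   [differs from x - y: not invariant]
(C) x^2 + y^2  ->  (x)^2 + (-x + y)^2 = 2x^2 - 2xy + y^2   [differs from x^2 + y^2: not invariant]
(D) x  ->  (x) = x   [equals x: invariant]

Only option (D), x, is unchanged by the transformation.
A vertical shear moves points parallel to the y-axis, so the x-coordinate (and any function of x alone) is unchanged.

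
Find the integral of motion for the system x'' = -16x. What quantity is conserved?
E = (x')^2 + 16x^2

Multiply the equation by x':
x' * x'' = -16x * x'
The left side is d/dt[(x')^2/2] and the right side is d/dt[-16x^2/2], so
d/dt[(x')^2/2 + 16x^2/2] = 0, i.e. (x')^2/2 + 16x^2/2 = constant.
Multiplying by 2, the integral of motion is E = (x')^2 + 16x^2.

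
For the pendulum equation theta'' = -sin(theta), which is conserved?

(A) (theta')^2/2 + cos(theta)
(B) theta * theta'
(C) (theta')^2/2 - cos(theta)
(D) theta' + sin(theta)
C

A first integral I satisfies dI/dt = 0 along every solution. Differentiate each option and use the equation of motion:
(A) d/dt[(theta')^2/2 + cos(theta)] = theta' theta'' - sin(theta) theta' = -2 theta' sin(theta), not identically 0
(B) d/dt[theta * theta'] = (theta')^2 + theta theta'' = (theta')^2 - theta sin(theta), not identically 0
(C) d/dt[(theta')^2/2 - cos(theta)] = theta' theta'' + sin(theta) theta' = theta'(-sin(theta)) + theta' sin(theta) = 0
(D) d/dt[theta' + sin(theta)] = theta'' + cos(theta) theta' = -sin(theta) + theta' cos(theta), not identically 0

Only (C) has zero time-derivative. This is the total energy: kinetic (theta')^2/2 plus potential -cos(theta).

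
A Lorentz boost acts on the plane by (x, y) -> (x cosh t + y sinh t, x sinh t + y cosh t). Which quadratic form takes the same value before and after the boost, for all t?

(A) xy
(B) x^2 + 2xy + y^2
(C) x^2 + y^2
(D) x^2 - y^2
D

Write x' = x cosh t + y sinh t, y' = x sinh t + y cosh t and substitute into each option:
(A) xy: (x cosh t + y sinh t)(x sinh t + y cosh t) = xy(cosh^2 t + sinh^2 t) + (x^2 + y^2) sinh t cosh t = xy cosh 2t + (x^2 + y^2)(sinh 2t)/2   [not invariant for t != 0]
(B) x^2 + 2xy + y^2: (x' + y')^2 with x' + y' = (x + y)(cosh t + sinh t) = (x + y)e^t, so it becomes (x + y)^2 e^(2t)   [not invariant for t != 0]
(C) x^2 + y^2: (x cosh t + y sinh t)^2 + (x sinh t + y cosh t)^2 = (x^2 + y^2)(cosh^2 t + sinh^2 t) + 4xy sinh t cosh t = (x^2 + y^2) cosh 2t + 2xy sinh 2t   [not invariant for t != 0]
(D) x^2 - y^2: (x cosh t + y sinh t)^2 - (x sinh t + y cosh t)^2 = x^2(cosh^2 t - sinh^2 t) + 2xy(cosh t sinh t - sinh t cosh t) + y^2(sinh^2 t - cosh^2 t) = x^2 - y^2   [invariant, using cosh^2 t - sinh^2 t = 1]

Only (D) x^2 - y^2 is unchanged; it is the Minkowski form preserved by Lorentz boosts, just as x^2 + y^2 is preserved by ordinary rotations.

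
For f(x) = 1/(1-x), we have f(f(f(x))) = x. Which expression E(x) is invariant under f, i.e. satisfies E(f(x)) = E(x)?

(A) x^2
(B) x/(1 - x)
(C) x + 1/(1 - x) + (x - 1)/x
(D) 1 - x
C

Replace x by f(x) = 1/(1 - x) in each option and simplify. As a quick numerical cross-check, also compare E(3) with E(f(3)) = E(-1/2).

(A) x^2  ->  (1/(1 - x))^2 = (x - 1)^(-2); check: E(3) = 9 but E(-1/2) = 1/4.   [not invariant]
(B) x/(1 - x)  ->  (1/(1 - x))/(1 - (1/(1 - x))) = -1/x; check: E(3) = -3/2 but E(-1/2) = -1/3.   [not invariant]
(C) x + 1/(1 - x) + (x - 1)/x  ->  (1/(1 - x)) + 1/(1 - (1/(1 - x))) + ((1/(1 - x)) - 1)/(1/(1 - x)), which simplifies back to x + 1/(1 - x) + (x - 1)/x; check: E(3) = 19/6, E(-1/2) = 19/6.   [invariant]
(D) 1 - x  ->  1 - (1/(1 - x)) = x/(x - 1); check: E(3) = -2 but E(-1/2) = 3/2.   [not invariant]

Only (C) is unchanged. Indeed f(f(x)) = 1/(1 - 1/(1-x)) = (1-x)/(-x) = (x-1)/x, so E(x) = x + f(x) + f(f(x)) is the sum over the whole 3-cycle; applying f just permutes the three terms cyclically (x -> f(x) -> f(f(x)) -> x), leaving the sum unchanged.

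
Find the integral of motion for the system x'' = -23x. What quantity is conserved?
E = (x')^2 + 23x^2

Multiply the equation by x':
x' * x'' = -23x * x'
The left side is d/dt[(x')^2/2] and the right side is d/dt[-23x^2/2], so
d/dt[(x')^2/2 + 23x^2/2] = 0, i.e. (x')^2/2 + 23x^2/2 = constant.
Multiplying by 2, the integral of motion is E = (x')^2 + 23x^2.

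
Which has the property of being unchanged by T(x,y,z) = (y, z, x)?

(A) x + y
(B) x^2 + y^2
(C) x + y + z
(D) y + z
C

Apply T(x,y,z) = (y, z, x) to each option, i.e. replace (x, y, z) by the transformed coordinates.
Substitute the transformed coordinates into each option and compare with the original:
(A) x + y  ->  (y) + (z) = y + z   [differs from x + y: not invariant]
(B) x^2 + y^2  ->  (y)^2 + (z)^2 = y^2 + z^2   [differs from x^2 + y^2: not invariant]
(C) x + y + z  ->  (y) + (z) + (x) = x + y + z   [equals x + y + z: invariant]
(D) y + z  ->  (z) + (x) = x + z   [differs from y + z: not invariant]

Only option (C), x + y + z, is unchanged by the transformation.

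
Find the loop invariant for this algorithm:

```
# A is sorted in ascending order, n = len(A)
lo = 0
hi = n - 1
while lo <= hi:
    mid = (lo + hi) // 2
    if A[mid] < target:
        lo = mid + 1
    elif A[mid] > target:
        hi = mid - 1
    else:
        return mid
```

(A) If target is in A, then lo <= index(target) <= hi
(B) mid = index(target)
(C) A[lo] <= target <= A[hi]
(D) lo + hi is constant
A

A loop invariant must hold before the first iteration and be re-established by every execution of the body.

(A) If target is in A, then lo <= index(target) <= hi: Before the loop [lo, hi] = [0, n-1] covers every index. When A[mid] < target, sortedness puts target strictly to the right of mid, so setting lo = mid + 1 keeps index(target) in [lo, hi]; symmetrically for hi = mid - 1. Hence 'if target is in A then lo <= index(target) <= hi' holds after every iteration, and when lo > hi it proves target is absent.

The other options fail:
(B) mid = index(target): mid is just the current probe; it equals index(target) only on the iteration that returns.
(C) A[lo] <= target <= A[hi]: fails when target is not in A (e.g. target < A[0] already violates it before the loop), so it is not maintained in general.
(D) lo + hi is constant: each iteration moves exactly one of lo, hi, so lo + hi changes (e.g. 0 + (n-1) becomes (mid+1) + (n-1)).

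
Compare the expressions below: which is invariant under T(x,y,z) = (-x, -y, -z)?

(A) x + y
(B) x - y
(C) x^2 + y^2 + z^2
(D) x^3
C

Apply T(x,y,z) = (-x, -y, -z) to each option, i.e. replace (x, y, z) by the transformed coordinates.
Substitute the transformed coordinates into each option and compare with the original:
(A) x + y  ->  (-x) + (-y) = -x - y   [differs from x + y: not invariant]
(B) x - y  ->  (-x) - (-y) = -x + y   [differs from x - y: not invariant]
(C) x^2 + y^2 + z^2  ->  (-x)^2 + (-y)^2 + (-z)^2 = x^2 + y^2 + z^2   [equals x^2 + y^2 + z^2: invariant]
(D) x^3  ->  (-x)^3 = -x^3   [differs from x^3: not invariant]

Only option (C), x^2 + y^2 + z^2, is unchanged by the transformation.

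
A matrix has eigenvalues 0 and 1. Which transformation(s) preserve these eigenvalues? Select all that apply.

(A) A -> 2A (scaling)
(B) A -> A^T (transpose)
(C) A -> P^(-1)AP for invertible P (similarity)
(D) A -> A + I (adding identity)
B and C

Eigenvalues are preserved by:
1. Similarity transformations: A -> P^(-1)AP (same characteristic polynomial)
2. Transpose: A^T has the same eigenvalues as A

Eigenvalues are NOT preserved by:
- Adding identity: eigenvalues become 0+1, 1+1
- Scaling: eigenvalues become 0, 2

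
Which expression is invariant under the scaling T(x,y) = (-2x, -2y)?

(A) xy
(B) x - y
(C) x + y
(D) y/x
D

Under the uniform scaling T(x,y) = (-2x, -2y):
Substitute the transformed coordinates into each option and compare with the original:
(A) xy  ->  (-2x)(-2y) = 4xy   [differs from xy: not invariant]
(B) x - y  ->  (-2x) - (-2y) = -2x + 2y   [differs from x - y: not invariant]
(C) x + y  ->  (-2x) + (-2y) = -2x - 2y   [differs from x + y: not invariant]
(D) y/x  ->  (-2y)/(-2x) = y/x   [equals y/x: invariant]

Only option (D), y/x, is unchanged by the transformation.
The common factor -2 cancels in a ratio of coordinates, while sums, products and sums of squares pick up factors of -2 or 4.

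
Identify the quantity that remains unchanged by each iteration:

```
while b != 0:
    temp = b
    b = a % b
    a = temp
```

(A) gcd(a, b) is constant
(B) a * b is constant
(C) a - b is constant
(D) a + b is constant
A

A loop invariant must hold before the first iteration and be re-established by every execution of the body.

(A) gcd(a, b) is constant: One iteration replaces (a, b) by (b, a mod b). Since a mod b = a - q*b for an integer q, any common divisor of a and b divides b and a mod b, and conversely; hence gcd(b, a mod b) = gcd(a, b). For instance (35, 11) -> (11, 2) keeps gcd = 1. At exit b = 0 and a = gcd of the original inputs.

The other options fail:
(B) a * b is constant: e.g. (a, b) = (35, 11) -> (11, 2): the product goes from 385 to 22.
(C) a - b is constant: e.g. (a, b) = (35, 11) -> (11, 2): the difference goes from 24 to 9.
(D) a + b is constant: e.g. (a, b) = (35, 11) -> (11, 2): the sum goes from 46 to 13.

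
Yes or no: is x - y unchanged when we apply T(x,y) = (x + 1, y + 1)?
Yes

Substitute T(x,y) = (x + 1, y + 1) into the expression and compare with the original.

Original: x - y
After applying T: (x + 1) - (y + 1) = x - y

This is identical to the original x - y, so the expression is invariant.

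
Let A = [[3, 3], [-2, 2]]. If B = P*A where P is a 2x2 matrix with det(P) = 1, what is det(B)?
12

By the multiplicative property of determinants, det(B) = det(P*A) = det(P) * det(A) = det(A),
so the determinant is invariant under multiplication by any determinant-1 matrix; we just need det(A).

det(A) = (3)(2) - (3)(-2) = 6 - (-6) = 12

Therefore det(B) = 1 * 12 = 12.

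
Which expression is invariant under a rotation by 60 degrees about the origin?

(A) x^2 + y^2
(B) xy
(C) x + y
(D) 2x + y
A

A rotation by 60 degrees sends (x, y) to (x/2 - sqrt(3)y/2, sqrt(3)x/2 + y/2).
Substitute the transformed coordinates into each option and compare with the original:
(A) x^2 + y^2  ->  (x/2 - sqrt(3)y/2)^2 + (sqrt(3)x/2 + y/2)^2 = x^2 + y^2   [equals x^2 + y^2: invariant]
(B) xy  ->  (x/2 - sqrt(3)y/2)(sqrt(3)x/2 + y/2) = sqrt(3)x^2/4 - xy/2 - sqrt(3)y^2/4   [differs from xy: not invariant]
(C) x + y  ->  (x/2 - sqrt(3)y/2) + (sqrt(3)x/2 + y/2) = x/2 + sqrt(3)x/2 - sqrt(3)y/2 + y/2   [differs from x + y: not invariant]
(D) 2x + y  ->  2(x/2 - sqrt(3)y/2) + (sqrt(3)x/2 + y/2) = sqrt(3)x/2 + x - sqrt(3)y + y/2   [differs from 2x + y: not invariant]

Only option (A), x^2 + y^2, is unchanged by the transformation.
Geometrically, x^2 + y^2 is the squared distance from the origin, which every rotation about the origin preserves.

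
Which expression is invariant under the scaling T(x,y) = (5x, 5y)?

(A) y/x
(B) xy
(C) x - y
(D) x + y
A

Under the uniform scaling T(x,y) = (5x, 5y):
Substitute the transformed coordinates into each option and compare with the original:
(A) y/x  ->  (5y)/(5x) = y/x   [equals y/x: invariant]
(B) xy  ->  (5x)(5y) = 25xy   [differs from xy: not invariant]
(C) x - y  ->  (5x) - (5y) = 5x - 5y   [differs from x - y: not invariant]
(D) x + y  ->  (5x) + (5y) = 5x + 5y   [differs from x + y: not invariant]

Only option (A), y/x, is unchanged by the transformation.
The common factor 5 cancels in a ratio of coordinates, while sums, products and sums of squares pick up factors of 5 or 25.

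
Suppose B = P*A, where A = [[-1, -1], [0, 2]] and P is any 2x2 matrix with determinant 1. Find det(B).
-2

By the multiplicative property of determinants, det(B) = det(P*A) = det(P) * det(A) = det(A),
so the determinant is invariant under multiplication by any determinant-1 matrix; we just need det(A).

det(A) = (-1)(2) - (-1)(0) = -2 - 0 = -2

Therefore det(B) = 1 * (-2) = -2.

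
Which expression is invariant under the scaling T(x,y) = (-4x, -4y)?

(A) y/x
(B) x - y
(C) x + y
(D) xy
A

Under the uniform scaling T(x,y) = (-4x, -4y):
Substitute the transformed coordinates into each option and compare with the original:
(A) y/x  ->  (-4y)/(-4x) = y/x   [equals y/x: invariant]
(B) x - y  ->  (-4x) - (-4y) = -4x + 4y   [differs from x - y: not invariant]
(C) x + y  ->  (-4x) + (-4y) = -4x - 4y   [differs from x + y: not invariant]
(D) xy  ->  (-4x)(-4y) = 16xy   [differs from xy: not invariant]

Only option (A), y/x, is unchanged by the transformation.
The common factor -4 cancels in a ratio of coordinates, while sums, products and sums of squares pick up factors of -4 or 16.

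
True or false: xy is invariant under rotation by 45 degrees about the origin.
False

Applying rotation by 45 degrees: x' = x*cos(45 degrees) - y*sin(45 degrees) = sqrt(2)x/2 - sqrt(2)y/2, y' = x*sin(45 degrees) + y*cos(45 degrees) = sqrt(2)x/2 + sqrt(2)y/2

Substituting into xy:
(sqrt(2)x/2 - sqrt(2)y/2)(sqrt(2)x/2 + sqrt(2)y/2)
= x^2/2 - y^2/2

This differs from the original expression xy, so it is NOT invariant.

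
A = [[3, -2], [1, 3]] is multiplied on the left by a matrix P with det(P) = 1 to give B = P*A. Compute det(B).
11

By the multiplicative property of determinants, det(B) = det(P*A) = det(P) * det(A) = det(A),
so the determinant is invariant under multiplication by any determinant-1 matrix; we just need det(A).

det(A) = (3)(3) - (-2)(1) = 9 - (-2) = 11

Therefore det(B) = 1 * 11 = 11.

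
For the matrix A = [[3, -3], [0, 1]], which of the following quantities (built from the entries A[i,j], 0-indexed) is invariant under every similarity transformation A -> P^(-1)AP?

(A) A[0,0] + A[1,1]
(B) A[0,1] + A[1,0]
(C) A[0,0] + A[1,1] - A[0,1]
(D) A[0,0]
A

A[0,0] + A[1,1] is the trace of A. By the cyclic property of the trace, tr(P^(-1)AP) = tr(APP^(-1)) = tr(A), so it is the same for every matrix similar to A.

The other combinations are not similarity invariants. For example, take P = [[2, 1], [1, 1]] (det P = 1), so P^(-1) = [[1, -1], [-1, 2]] and
B = P^(-1)AP = [[2, -1], [-1, 2]].
Evaluating each option on A and on B:
(A) A[0,0] + A[1,1]: 4 for A, 4 for B -> unchanged
(B) A[0,1] + A[1,0]: -3 for A, -2 for B -> changes
(C) A[0,0] + A[1,1] - A[0,1]: 7 for A, 5 for B -> changes
(D) A[0,0]: 3 for A, 2 for B -> changes

Only (A) A[0,0] + A[1,1] = 4 survives (and it does so for every P, not just this one), so it is the invariant.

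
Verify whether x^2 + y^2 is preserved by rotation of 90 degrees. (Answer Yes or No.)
Yes

Applying rotation by 90 degrees: x' = x*cos(90 degrees) - y*sin(90 degrees) = -y, y' = x*sin(90 degrees) + y*cos(90 degrees) = x

Substituting into x^2 + y^2:
(-y)^2 + (x)^2
= x^2 + y^2

This equals the original expression x^2 + y^2, so it IS invariant.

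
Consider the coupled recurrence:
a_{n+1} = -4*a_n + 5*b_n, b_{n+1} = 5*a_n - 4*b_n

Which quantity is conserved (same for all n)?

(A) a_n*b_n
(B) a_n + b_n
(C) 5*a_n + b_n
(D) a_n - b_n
B

Replace a_n by a_{n+1} = -4*a_n + 5*b_n and b_n by b_{n+1} = 5*a_n - 4*b_n in each option and simplify:
(A) a_n*b_n  ->  (-4*a_n + 5*b_n)*(5*a_n - 4*b_n) = -20*a_n^2 + 41*a_n*b_n - 20*b_n^2   [not conserved]
(B) a_n + b_n  ->  (-4*a_n + 5*b_n) + (5*a_n - 4*b_n) = a_n + b_n   [conserved]
(C) 5*a_n + b_n  ->  5*(-4*a_n + 5*b_n) + (5*a_n - 4*b_n) = -15*a_n + 21*b_n   [not conserved]
(D) a_n - b_n  ->  (-4*a_n + 5*b_n) - (5*a_n - 4*b_n) = -9*a_n + 9*b_n   [not conserved]

Only (B) a_n + b_n returns to itself after one step, so it is the conserved quantity.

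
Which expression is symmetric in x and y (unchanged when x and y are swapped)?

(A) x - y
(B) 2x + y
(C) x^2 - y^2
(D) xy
D

A symmetric expression is unchanged when the variables are permuted; here the transformation to test is the swap (x, y) -> (y, x).
Substitute the transformed coordinates into each option and compare with the original:
(A) x - y  ->  (y) - (x) = -x + y   [differs from x - y: not invariant]
(B) 2x + y  ->  2(y) + (x) = x + 2y   [differs from 2x + y: not invariant]
(C) x^2 - y^2  ->  (y)^2 - (x)^2 = -x^2 + y^2   [differs from x^2 - y^2: not invariant]
(D) xy  ->  (y)(x) = xy   [equals xy: invariant]

Only option (D), xy, is unchanged by the transformation.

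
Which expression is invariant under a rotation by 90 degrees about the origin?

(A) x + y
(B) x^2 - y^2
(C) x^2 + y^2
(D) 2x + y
C

A rotation by 90 degrees sends (x, y) to (-y, x).
Substitute the transformed coordinates into each option and compare with the original:
(A) x + y  ->  (-y) + (x) = x - y   [differs from x + y: not invariant]
(B) x^2 - y^2  ->  (-y)^2 - (x)^2 = -x^2 + y^2   [differs from x^2 - y^2: not invariant]
(C) x^2 + y^2  ->  (-y)^2 + (x)^2 = x^2 + y^2   [equals x^2 + y^2: invariant]
(D) 2x + y  ->  2(-y) + (x) = x - 2y   [differs from 2x + y: not invariant]

Only option (C), x^2 + y^2, is unchanged by the transformation.
Geometrically, x^2 + y^2 is the squared distance from the origin, which every rotation about the origin preserves.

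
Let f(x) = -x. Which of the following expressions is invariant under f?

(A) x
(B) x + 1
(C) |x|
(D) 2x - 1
C

For f(x) = -x:
Applying f replaces x by -x. Since |-x| = |x|, the absolute value is unchanged by f, whereas x -> -x, 2x - 1 -> -2x - 1 and x + 1 -> -x + 1 all change.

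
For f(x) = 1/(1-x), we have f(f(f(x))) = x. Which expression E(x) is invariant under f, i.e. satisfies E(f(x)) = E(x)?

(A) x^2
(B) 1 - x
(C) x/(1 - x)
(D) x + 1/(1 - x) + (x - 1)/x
D

Replace x by f(x) = 1/(1 - x) in each option and simplify. As a quick numerical cross-check, also compare E(3) with E(f(3)) = E(-1/2).

(A) x^2  ->  (1/(1 - x))^2 = (x - 1)^(-2); check: E(3) = 9 but E(-1/2) = 1/4.   [not invariant]
(B) 1 - x  ->  1 - (1/(1 - x)) = x/(x - 1); check: E(3) = -2 but E(-1/2) = 3/2.   [not invariant]
(C) x/(1 - x)  ->  (1/(1 - x))/(1 - (1/(1 - x))) = -1/x; check: E(3) = -3/2 but E(-1/2) = -1/3.   [not invariant]
(D) x + 1/(1 - x) + (x - 1)/x  ->  (1/(1 - x)) + 1/(1 - (1/(1 - x))) + ((1/(1 - x)) - 1)/(1/(1 - x)), which simplifies back to x + 1/(1 - x) + (x - 1)/x; check: E(3) = 19/6, E(-1/2) = 19/6.   [invariant]

Only (D) is unchanged. Indeed f(f(x)) = 1/(1 - 1/(1-x)) = (1-x)/(-x) = (x-1)/x, so E(x) = x + f(x) + f(f(x)) is the sum over the whole 3-cycle; applying f just permutes the three terms cyclically (x -> f(x) -> f(f(x)) -> x), leaving the sum unchanged.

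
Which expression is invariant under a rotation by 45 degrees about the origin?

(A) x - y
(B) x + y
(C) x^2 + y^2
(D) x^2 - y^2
C

A rotation by 45 degrees sends (x, y) to (sqrt(2)x/2 - sqrt(2)y/2, sqrt(2)x/2 + sqrt(2)y/2).
Substitute the transformed coordinates into each option and compare with the original:
(A) x - y  ->  (sqrt(2)x/2 - sqrt(2)y/2) - (sqrt(2)x/2 + sqrt(2)y/2) = -sqrt(2)y   [differs from x - y: not invariant]
(B) x + y  ->  (sqrt(2)x/2 - sqrt(2)y/2) + (sqrt(2)x/2 + sqrt(2)y/2) = sqrt(2)x   [differs from x + y: not invariant]
(C) x^2 + y^2  ->  (sqrt(2)x/2 - sqrt(2)y/2)^2 + (sqrt(2)x/2 + sqrt(2)y/2)^2 = x^2 + y^2   [equals x^2 + y^2: invariant]
(D) x^2 - y^2  ->  (sqrt(2)x/2 - sqrt(2)y/2)^2 - (sqrt(2)x/2 + sqrt(2)y/2)^2 = -2xy   [differs from x^2 - y^2: not invariant]

Only option (C), x^2 + y^2, is unchanged by the transformation.
Geometrically, x^2 + y^2 is the squared distance from the origin, which every rotation about the origin preserves.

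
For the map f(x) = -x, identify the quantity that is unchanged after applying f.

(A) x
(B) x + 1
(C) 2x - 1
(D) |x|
D

For f(x) = -x:
Applying f replaces x by -x. Since |-x| = |x|, the absolute value is unchanged by f, whereas x -> -x, 2x - 1 -> -2x - 1 and x + 1 -> -x + 1 all change.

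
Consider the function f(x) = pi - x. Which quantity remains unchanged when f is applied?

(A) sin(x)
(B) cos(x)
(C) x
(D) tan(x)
A

For f(x) = pi - x:
sin(pi - x) = sin(x), so sine is invariant under this transformation.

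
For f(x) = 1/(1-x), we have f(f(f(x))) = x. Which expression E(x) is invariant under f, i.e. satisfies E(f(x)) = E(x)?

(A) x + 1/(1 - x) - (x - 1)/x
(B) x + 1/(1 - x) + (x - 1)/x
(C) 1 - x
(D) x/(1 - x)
B

Replace x by f(x) = 1/(1 - x) in each option and simplify. As a quick numerical cross-check, also compare E(5) with E(f(5)) = E(-1/4).

(A) x + 1/(1 - x) - (x - 1)/x  ->  (1/(1 - x)) + 1/(1 - (1/(1 - x))) - ((1/(1 - x)) - 1)/(1/(1 - x)) = (x^2(1 - x) - x + (x - 1)^2)/(x(x - 1)); check: E(5) = 79/20 but E(-1/4) = -89/20.   [not invariant]
(B) x + 1/(1 - x) + (x - 1)/x  ->  (1/(1 - x)) + 1/(1 - (1/(1 - x))) + ((1/(1 - x)) - 1)/(1/(1 - x)), which simplifies back to x + 1/(1 - x) + (x - 1)/x; check: E(5) = 111/20, E(-1/4) = 111/20.   [invariant]
(C) 1 - x  ->  1 - (1/(1 - x)) = x/(x - 1); check: E(5) = -4 but E(-1/4) = 5/4.   [not invariant]
(D) x/(1 - x)  ->  (1/(1 - x))/(1 - (1/(1 - x))) = -1/x; check: E(5) = -5/4 but E(-1/4) = -1/5.   [not invariant]

Only (B) is unchanged. Indeed f(f(x)) = 1/(1 - 1/(1-x)) = (1-x)/(-x) = (x-1)/x, so E(x) = x + f(x) + f(f(x)) is the sum over the whole 3-cycle; applying f just permutes the three terms cyclically (x -> f(x) -> f(f(x)) -> x), leaving the sum unchanged.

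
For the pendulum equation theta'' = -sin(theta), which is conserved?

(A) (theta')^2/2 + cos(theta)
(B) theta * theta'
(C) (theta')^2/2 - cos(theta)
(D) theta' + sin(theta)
C

A first integral I satisfies dI/dt = 0 along every solution. Differentiate each option and use the equation of motion:
(A) d/dt[(theta')^2/2 + cos(theta)] = theta' theta'' - sin(theta) theta' = -2 theta' sin(theta), not identically 0
(B) d/dt[theta * theta'] = (theta')^2 + theta theta'' = (theta')^2 - theta sin(theta), not identically 0
(C) d/dt[(theta')^2/2 - cos(theta)] = theta' theta'' + sin(theta) theta' = theta'(-sin(theta)) + theta' sin(theta) = 0
(D) d/dt[theta' + sin(theta)] = theta'' + cos(theta) theta' = -sin(theta) + theta' cos(theta), not identically 0

Only (C) has zero time-derivative. This is the total energy: kinetic (theta')^2/2 plus potential -cos(theta).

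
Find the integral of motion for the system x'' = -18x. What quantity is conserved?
E = (x')^2 + 18x^2

Multiply the equation by x':
x' * x'' = -18x * x'
The left side is d/dt[(x')^2/2] and the right side is d/dt[-18x^2/2], so
d/dt[(x')^2/2 + 18x^2/2] = 0, i.e. (x')^2/2 + 18x^2/2 = constant.
Multiplying by 2, the integral of motion is E = (x')^2 + 18x^2.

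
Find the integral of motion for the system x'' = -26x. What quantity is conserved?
E = (x')^2 + 26x^2

Multiply the equation by x':
x' * x'' = -26x * x'
The left side is d/dt[(x')^2/2] and the right side is d/dt[-26x^2/2], so
d/dt[(x')^2/2 + 26x^2/2] = 0, i.e. (x')^2/2 + 26x^2/2 = constant.
Multiplying by 2, the integral of motion is E = (x')^2 + 26x^2.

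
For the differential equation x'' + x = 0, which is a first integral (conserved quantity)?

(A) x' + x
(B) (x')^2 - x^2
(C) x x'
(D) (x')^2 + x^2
D

A first integral I satisfies dI/dt = 0 along every solution. Differentiate each option and use the equation of motion:
(A) d/dt[x' + x] = x'' + x' = -x + x', not identically 0
(B) d/dt[(x')^2 - x^2] = 2x'x'' - 2x x' = -4x x', not identically 0
(C) d/dt[x x'] = (x')^2 + x x'' = (x')^2 - x^2, not identically 0
(D) d/dt[(x')^2 + x^2] = 2x'x'' + 2x x' = 2x'(-x) + 2x x' = 0

Only (D) has zero time-derivative. So the energy-like quantity (x')^2 + x^2 is the first integral.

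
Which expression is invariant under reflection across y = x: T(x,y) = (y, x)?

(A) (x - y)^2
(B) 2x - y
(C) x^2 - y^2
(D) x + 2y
A

The map is reflection across y = x: T(x,y) = (y, x).
Substitute the transformed coordinates into each option and compare with the original:
(A) (x - y)^2  ->  ((y) - (x))^2 = x^2 - 2xy + y^2   [equals (x - y)^2: invariant]
(B) 2x - y  ->  2(y) - (x) = -x + 2y   [differs from 2x - y: not invariant]
(C) x^2 - y^2  ->  (y)^2 - (x)^2 = -x^2 + y^2   [differs from x^2 - y^2: not invariant]
(D) x + 2y  ->  (y) + 2(x) = 2x + y   [differs from x + 2y: not invariant]

Only option (A), (x - y)^2, is unchanged by the transformation.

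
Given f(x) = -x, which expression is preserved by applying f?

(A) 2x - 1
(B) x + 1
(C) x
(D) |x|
D

For f(x) = -x:
Applying f replaces x by -x. Since |-x| = |x|, the absolute value is unchanged by f, whereas x -> -x, 2x - 1 -> -2x - 1 and x + 1 -> -x + 1 all change.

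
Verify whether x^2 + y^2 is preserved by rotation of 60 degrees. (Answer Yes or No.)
Yes

Applying rotation by 60 degrees: x' = x*cos(60 degrees) - y*sin(60 degrees) = x/2 - sqrt(3)y/2, y' = x*sin(60 degrees) + y*cos(60 degrees) = sqrt(3)x/2 + y/2

Substituting into x^2 + y^2:
(x/2 - sqrt(3)y/2)^2 + (sqrt(3)x/2 + y/2)^2
= x^2 + y^2

This equals the original expression x^2 + y^2, so it IS invariant.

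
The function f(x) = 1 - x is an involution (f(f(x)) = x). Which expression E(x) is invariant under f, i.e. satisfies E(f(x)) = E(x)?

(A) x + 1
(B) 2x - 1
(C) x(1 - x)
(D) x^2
C

Replace x by f(x) = 1 - x in each option and simplify. As a quick numerical cross-check, also compare E(3) with E(f(3)) = E(-2).

(A) x + 1  ->  (1 - x) + 1 = 2 - x; check: E(3) = 4 but E(-2) = -1.   [not invariant]
(B) 2x - 1  ->  2(1 - x) - 1 = 1 - 2x; check: E(3) = 5 but E(-2) = -5.   [not invariant]
(C) x(1 - x)  ->  (1 - x)(1 - (1 - x)), which simplifies back to x(1 - x); check: E(3) = -6, E(-2) = -6.   [invariant]
(D) x^2  ->  (1 - x)^2 = (x - 1)^2; check: E(3) = 9 but E(-2) = 4.   [not invariant]

Only (C) is unchanged. E is symmetric under swapping x with f(x) = 1 - x, which is exactly what an involution does.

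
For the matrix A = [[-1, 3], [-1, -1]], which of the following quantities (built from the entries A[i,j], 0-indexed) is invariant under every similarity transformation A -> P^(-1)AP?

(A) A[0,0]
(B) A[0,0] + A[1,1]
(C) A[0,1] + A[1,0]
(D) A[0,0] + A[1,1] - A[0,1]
B

A[0,0] + A[1,1] is the trace of A. By the cyclic property of the trace, tr(P^(-1)AP) = tr(APP^(-1)) = tr(A), so it is the same for every matrix similar to A.

The other combinations are not similarity invariants. For example, take P = [[1, 2], [0, 1]] (det P = 1), so P^(-1) = [[1, -2], [0, 1]] and
B = P^(-1)AP = [[1, 7], [-1, -3]].
Evaluating each option on A and on B:
(A) A[0,0]: -1 for A, 1 for B -> changes
(B) A[0,0] + A[1,1]: -2 for A, -2 for B -> unchanged
(C) A[0,1] + A[1,0]: 2 for A, 6 for B -> changes
(D) A[0,0] + A[1,1] - A[0,1]: -5 for A, -9 for B -> changes

Only (B) A[0,0] + A[1,1] = -2 survives (and it does so for every P, not just this one), so it is the invariant.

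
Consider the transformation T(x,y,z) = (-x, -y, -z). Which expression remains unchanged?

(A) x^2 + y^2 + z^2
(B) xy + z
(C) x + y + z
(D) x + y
A

Apply T(x,y,z) = (-x, -y, -z) to each option, i.e. replace (x, y, z) by the transformed coordinates.
Substitute the transformed coordinates into each option and compare with the original:
(A) x^2 + y^2 + z^2  ->  (-x)^2 + (-y)^2 + (-z)^2 = x^2 + y^2 + z^2   [equals x^2 + y^2 + z^2: invariant]
(B) xy + z  ->  (-x)(-y) + (-z) = xy - z   [differs from xy + z: not invariant]
(C) x + y + z  ->  (-x) + (-y) + (-z) = -x - y - z   [differs from x + y + z: not invariant]
(D) x + y  ->  (-x) + (-y) = -x - y   [differs from x + y: not invariant]

Only option (A), x^2 + y^2 + z^2, is unchanged by the transformation.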